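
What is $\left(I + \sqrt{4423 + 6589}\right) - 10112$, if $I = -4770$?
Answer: $-14882 + 2 \sqrt{2753} \approx -14777.0$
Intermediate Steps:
$\left(I + \sqrt{4423 + 6589}\right) - 10112 = \left(-4770 + \sqrt{4423 + 6589}\right) - 10112 = \left(-4770 + \sqrt{11012}\right) - 10112 = \left(-4770 + 2 \sqrt{2753}\right) - 10112 = -14882 + 2 \sqrt{2753}$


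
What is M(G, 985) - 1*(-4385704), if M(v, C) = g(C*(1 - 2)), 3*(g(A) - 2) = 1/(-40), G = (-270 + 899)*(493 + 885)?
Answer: 526284719/120 ≈ 4.3857e+6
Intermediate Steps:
G = 866762 (G = 629*1378 = 866762)
g(A) = 239/120 (g(A) = 2 + (1/3)/(-40) = 2 + (1/3)*(-1/40) = 2 - 1/120 = 239/120)
M(v, C) = 239/120
M(G, 985) - 1*(-4385704) = 239/120 - 1*(-4385704) = 239/120 + 4385704 = 526284719/120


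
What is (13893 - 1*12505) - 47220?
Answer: -45832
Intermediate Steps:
(13893 - 1*12505) - 47220 = (13893 - 12505) - 47220 = 1388 - 47220 = -45832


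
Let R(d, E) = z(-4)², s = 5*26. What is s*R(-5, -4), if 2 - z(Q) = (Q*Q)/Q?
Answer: 4680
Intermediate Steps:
s = 130
z(Q) = 2 - Q (z(Q) = 2 - Q*Q/Q = 2 - Q²/Q = 2 - Q)
R(d, E) = 36 (R(d, E) = (2 - 1*(-4))² = (2 + 4)² = 6² = 36)
s*R(-5, -4) = 130*36 = 4680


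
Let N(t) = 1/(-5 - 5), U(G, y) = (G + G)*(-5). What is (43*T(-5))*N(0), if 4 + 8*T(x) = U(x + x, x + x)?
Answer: -258/5 ≈ -51.600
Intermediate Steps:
U(G, y) = -10*G (U(G, y) = (2*G)*(-5) = -10*G)
T(x) = -½ - 5*x/2 (T(x) = -½ + (-10*(x + x))/8 = -½ + (-20*x)/8 = -½ - 5*x/2)
N(t) = -⅒ (N(t) = 1/(-10) = -⅒)
(43*T(-5))*N(0) = (43*(-½ - 5/2*(-5)))*(-⅒) = (43*(-½ + 25/2))*(-⅒) = (43*12)*(-⅒) = 516*(-⅒) = -258/5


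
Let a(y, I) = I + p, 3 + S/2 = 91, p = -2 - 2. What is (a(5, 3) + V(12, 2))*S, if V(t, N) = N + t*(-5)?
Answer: -10384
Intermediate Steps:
p = -4
V(t, N) = N - 5*t
S = 176 (S = -6 + 2*91 = -6 + 182 = 176)
a(y, I) = -4 + I (a(y, I) = I - 4 = -4 + I)
(a(5, 3) + V(12, 2))*S = ((-4 + 3) + (2 - 5*12))*176 = (-1 + (2 - 60))*176 = (-1 - 58)*176 = -59*176 = -10384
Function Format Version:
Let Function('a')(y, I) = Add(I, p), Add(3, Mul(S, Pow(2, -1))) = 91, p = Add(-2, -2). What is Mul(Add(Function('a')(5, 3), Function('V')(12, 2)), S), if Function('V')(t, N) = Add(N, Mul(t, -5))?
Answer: -10384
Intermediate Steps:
p = -4
Function('V')(t, N) = Add(N, Mul(-5, t))
S = 176 (S = Add(-6, Mul(2, 91)) = Add(-6, 182) = 176)
Function('a')(y, I) = Add(-4, I) (Function('a')(y, I) = Add(I, -4) = Add(-4, I))
Mul(Add(Function('a')(5, 3), Function('V')(12, 2)), S) = Mul(Add(Add(-4, 3), Add(2, Mul(-5, 12))), 176) = Mul(Add(-1, Add(2, -60)), 176) = Mul(Add(-1, -58), 176) = Mul(-59, 176) = -10384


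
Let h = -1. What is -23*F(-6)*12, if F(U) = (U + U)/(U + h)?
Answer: -3312/7 ≈ -473.14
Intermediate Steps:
F(U) = 2*U/(-1 + U) (F(U) = (U + U)/(U - 1) = (2*U)/(-1 + U) = 2*U/(-1 + U))
-23*F(-6)*12 = -46*(-6)/(-1 - 6)*12 = -46*(-6)/(-7)*12 = -46*(-6)*(-1)/7*12 = -23*12/7*12 = -276/7*12 = -3312/7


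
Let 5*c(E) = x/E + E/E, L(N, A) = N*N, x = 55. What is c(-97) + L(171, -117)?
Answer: 14181927/485 ≈ 29241.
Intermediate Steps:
L(N, A) = N²
c(E) = ⅕ + 11/E (c(E) = (55/E + E/E)/5 = (55/E + 1)/5 = (1 + 55/E)/5 = ⅕ + 11/E)
c(-97) + L(171, -117) = (⅕)*(55 - 97)/(-97) + 171² = (⅕)*(-1/97)*(-42) + 29241 = 42/485 + 29241 = 14181927/485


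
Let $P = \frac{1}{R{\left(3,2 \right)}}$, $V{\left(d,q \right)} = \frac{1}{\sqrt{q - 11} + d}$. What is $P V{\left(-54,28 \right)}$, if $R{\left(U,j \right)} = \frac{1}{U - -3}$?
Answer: $- \frac{324}{2899} - \frac{6 \sqrt{17}}{2899} \approx -0.1203$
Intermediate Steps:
$R{\left(U,j \right)} = \frac{1}{3 + U}$ ($R{\left(U,j \right)} = \frac{1}{U + 3} = \frac{1}{3 + U}$)
$V{\left(d,q \right)} = \frac{1}{d + \sqrt{-11 + q}}$ ($V{\left(d,q \right)} = \frac{1}{\sqrt{-11 + q} + d} = \frac{1}{d + \sqrt{-11 + q}}$)
$P = 6$ ($P = \frac{1}{\frac{1}{3 + 3}} = \frac{1}{\frac{1}{6}} = 6$)
$P V{\left(-54,28 \right)} = \frac{6}{-54 + \sqrt{-11 + 28}} = \frac{6}{-54 + \sqrt{17}}$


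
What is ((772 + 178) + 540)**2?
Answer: 2220100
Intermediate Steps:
((772 + 178) + 540)**2 = (950 + 540)**2 = 1490**2 = 2220100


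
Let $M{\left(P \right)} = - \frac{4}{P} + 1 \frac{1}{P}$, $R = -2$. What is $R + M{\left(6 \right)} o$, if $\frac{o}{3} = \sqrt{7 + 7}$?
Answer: $-2 - \frac{3 \sqrt{14}}{2} \approx -7.6125$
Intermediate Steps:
$M{\left(P \right)} = - \frac{3}{P}$ ($M{\left(P \right)} = - \frac{4}{P} + \frac{1}{P} = - \frac{3}{P}$)
$o = 3 \sqrt{14}$ ($o = 3 \sqrt{7 + 7} = 3 \sqrt{14} \approx 11.225$)
$R + M{\left(6 \right)} o = -2 + - \frac{3}{6} \cdot 3 \sqrt{14} = -2 + \left(-3\right) \frac{1}{6} \cdot 3 \sqrt{14} = -2 - \frac{3 \sqrt{14}}{2}$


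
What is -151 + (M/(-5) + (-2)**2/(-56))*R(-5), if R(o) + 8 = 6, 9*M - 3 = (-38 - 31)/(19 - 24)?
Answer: -78808/525 ≈ -150.11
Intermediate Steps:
M = 28/15 (M = 1/3 + ((-38 - 31)/(19 - 24))/9 = 1/3 + (-69/(-5))/9 = 1/3 + (-69*(-1/5))/9 = 1/3 + (1/9)*(69/5) = 1/3 + 23/15 = 28/15 ≈ 1.8667)
R(o) = -2 (R(o) = -8 + 6 = -2)
-151 + (M/(-5) + (-2)**2/(-56))*R(-5) = -151 + ((28/15)/(-5) + (-2)**2/(-56))*(-2) = -151 + ((28/15)*(-1/5) + 4*(-1/56))*(-2) = -151 + (-28/75 - 1/14)*(-2) = -151 - 467/1050*(-2) = -151 + 467/525 = -78808/525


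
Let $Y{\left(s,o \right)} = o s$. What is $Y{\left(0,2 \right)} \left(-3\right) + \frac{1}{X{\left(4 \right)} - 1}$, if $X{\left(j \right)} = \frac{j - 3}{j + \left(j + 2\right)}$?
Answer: $- \frac{10}{9} \approx -1.1111$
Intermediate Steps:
$X{\left(j \right)} = \frac{-3 + j}{2 + 2 j}$ ($X{\left(j \right)} = \frac{-3 + j}{j + \left(2 + j\right)} = \frac{-3 + j}{2 + 2 j}$)
$Y{\left(0,2 \right)} \left(-3\right) + \frac{1}{X{\left(4 \right)} - 1} = 2 \cdot 0 \left(-3\right) + \frac{1}{\frac{-3 + 4}{2 \left(1 + 4\right)} - 1} = 0 \left(-3\right) + \frac{1}{\frac{1}{2} \cdot \frac{1}{5} \cdot 1 - 1} = 0 + \frac{1}{\frac{1}{2} \cdot \frac{1}{5} \cdot 1 - 1} = 0 + \frac{1}{\frac{1}{10} - 1} = 0 + \frac{1}{- \frac{9}{10}} = 0 - \frac{10}{9} = - \frac{10}{9}$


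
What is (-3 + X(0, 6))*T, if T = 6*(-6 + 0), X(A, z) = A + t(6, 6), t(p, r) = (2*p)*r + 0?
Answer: -2484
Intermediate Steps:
t(p, r) = 2*p*r (t(p, r) = 2*p*r + 0 = 2*p*r)
X(A, z) = 72 + A (X(A, z) = A + 2*6*6 = A + 72 = 72 + A)
T = -36 (T = 6*(-6) = -36)
(-3 + X(0, 6))*T = (-3 + (72 + 0))*(-36) = (-3 + 72)*(-36) = 69*(-36) = -2484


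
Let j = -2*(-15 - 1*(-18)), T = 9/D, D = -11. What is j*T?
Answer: 54/11 ≈ 4.9091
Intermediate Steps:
T = -9/11 (T = 9/(-11) = 9*(-1/11) = -9/11 ≈ -0.81818)
j = -6 (j = -2*(-15 + 18) = -2*3 = -6)
j*T = -6*(-9/11) = 54/11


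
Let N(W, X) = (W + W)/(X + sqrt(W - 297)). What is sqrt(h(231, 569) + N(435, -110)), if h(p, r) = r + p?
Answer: sqrt(87130 - 800*sqrt(138))/sqrt(110 - sqrt(138)) ≈ 28.127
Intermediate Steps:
h(p, r) = p + r
N(W, X) = 2*W/(X + sqrt(-297 + W)) (N(W, X) = (2*W)/(X + sqrt(-297 + W)) = 2*W/(X + sqrt(-297 + W)))
sqrt(h(231, 569) + N(435, -110)) = sqrt((231 + 569) + 2*435/(-110 + sqrt(-297 + 435))) = sqrt(800 + 2*435/(-110 + sqrt(138))) = sqrt(800 + 870/(-110 + sqrt(138)))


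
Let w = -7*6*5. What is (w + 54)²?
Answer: 24336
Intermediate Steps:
w = -210 (w = -42*5 = -210)
(w + 54)² = (-210 + 54)² = (-156)² = 24336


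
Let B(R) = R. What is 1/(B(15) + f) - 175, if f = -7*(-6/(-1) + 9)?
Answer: -15751/90 ≈ -175.01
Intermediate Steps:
f = -105 (f = -7*(-6*(-1) + 9) = -7*(6 + 9) = -7*15 = -105)
1/(B(15) + f) - 175 = 1/(15 - 105) - 175 = 1/(-90) - 175 = -1/90 - 175 = -15751/90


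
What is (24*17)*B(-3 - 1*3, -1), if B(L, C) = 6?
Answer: 2448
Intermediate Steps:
(24*17)*B(-3 - 1*3, -1) = (24*17)*6 = 408*6 = 2448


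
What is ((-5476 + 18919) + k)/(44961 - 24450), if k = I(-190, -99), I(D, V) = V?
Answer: 4448/6837 ≈ 0.65058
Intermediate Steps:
k = -99
((-5476 + 18919) + k)/(44961 - 24450) = ((-5476 + 18919) - 99)/(44961 - 24450) = (13443 - 99)/20511 = 13344*(1/20511) = 4448/6837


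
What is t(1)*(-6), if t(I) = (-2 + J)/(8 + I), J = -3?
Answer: 10/3 ≈ 3.3333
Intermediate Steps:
t(I) = -5/(8 + I) (t(I) = (-2 - 3)/(8 + I) = -5/(8 + I))
t(1)*(-6) = -5/(8 + 1)*(-6) = -5/9*(-6) = 10/3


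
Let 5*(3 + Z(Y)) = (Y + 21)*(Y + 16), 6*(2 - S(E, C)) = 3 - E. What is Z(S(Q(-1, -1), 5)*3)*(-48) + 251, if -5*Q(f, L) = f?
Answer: -583457/125 ≈ -4667.7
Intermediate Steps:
Q(f, L) = -f/5
S(E, C) = 3/2 + E/6 (S(E, C) = 2 - (3 - E)/6 = 2 + (-½ + E/6) = 3/2 + E/6)
Z(Y) = -3 + (16 + Y)*(21 + Y)/5 (Z(Y) = -3 + ((Y + 21)*(Y + 16))/5 = -3 + ((21 + Y)*(16 + Y))/5 = -3 + ((16 + Y)*(21 + Y))/5 = -3 + (16 + Y)*(21 + Y)/5)
Z(S(Q(-1, -1), 5)*3)*(-48) + 251 = (321/5 + ((3/2 + (-⅕*(-1))/6)*3)²/5 + 37*((3/2 + (-⅕*(-1))/6)*3)/5)*(-48) + 251 = (321/5 + ((3/2 + (⅙)*(⅕))*3)²/5 + 37*((3/2 + (⅙)*(⅕))*3)/5)*(-48) + 251 = (321/5 + ((3/2 + 1/30)*3)²/5 + 37*((3/2 + 1/30)*3)/5)*(-48) + 251 = (321/5 + ((23/15)*3)²/5 + 37*((23/15)*3)/5)*(-48) + 251 = (321/5 + (23/5)²/5 + (37/5)*(23/5))*(-48) + 251 = (321/5 + (⅕)*(529/25) + 851/25)*(-48) + 251 = (321/5 + 529/125 + 851/25)*(-48) + 251 = (12809/125)*(-48) + 251 = -614832/125 + 251 = -583457/125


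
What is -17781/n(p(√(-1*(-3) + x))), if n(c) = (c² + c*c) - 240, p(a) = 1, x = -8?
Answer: 17781/238 ≈ 74.710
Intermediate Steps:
n(c) = -240 + 2*c² (n(c) = (c² + c²) - 240 = 2*c² - 240 = -240 + 2*c²)
-17781/n(p(√(-1*(-3) + x))) = -17781/(-240 + 2*1²) = -17781/(-240 + 2*1) = -17781/(-240 + 2) = -17781/(-238) = -17781*(-1/238) = 17781/238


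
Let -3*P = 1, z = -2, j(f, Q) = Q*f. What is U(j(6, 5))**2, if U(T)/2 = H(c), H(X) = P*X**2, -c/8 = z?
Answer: 262144/9 ≈ 29127.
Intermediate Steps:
P = -1/3 (P = -1/3*1 = -1/3 ≈ -0.33333)
c = 16 (c = -8*(-2) = 16)
H(X) = -X**2/3
U(T) = -512/3 (U(T) = 2*(-1/3*16**2) = 2*(-1/3*256) = 2*(-256/3) = -512/3)
U(j(6, 5))**2 = (-512/3)**2 = 262144/9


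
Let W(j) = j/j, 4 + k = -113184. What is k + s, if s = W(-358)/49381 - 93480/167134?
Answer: -467086401976449/4126622027 ≈ -1.1319e+5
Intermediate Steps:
k = -113188 (k = -4 - 113184 = -113188)
W(j) = 1
s = -2307984373/4126622027 (s = 1/49381 - 93480/167134 = 1*(1/49381) - 93480*1/167134 = 1/49381 - 46740/83567 = -2307984373/4126622027 ≈ -0.55929)
k + s = -113188 - 2307984373/4126622027 = -467086401976449/4126622027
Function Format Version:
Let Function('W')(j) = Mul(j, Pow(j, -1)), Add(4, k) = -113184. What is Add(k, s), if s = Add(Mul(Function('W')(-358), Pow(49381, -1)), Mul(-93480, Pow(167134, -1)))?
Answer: Rational(-467086401976449, 4126622027) ≈ -1.1319e+5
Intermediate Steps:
k = -113188 (k = Add(-4, -113184) = -113188)
Function('W')(j) = 1
s = Rational(-2307984373, 4126622027) (s = Add(Mul(1, Pow(49381, -1)), Mul(-93480, Pow(167134, -1))) = Add(Mul(1, Rational(1, 49381)), Mul(-93480, Rational(1, 167134))) = Add(Rational(1, 49381), Rational(-46740, 83567)) = Rational(-2307984373, 4126622027) ≈ -0.55929)
Add(k, s) = Add(-113188, Rational(-2307984373, 4126622027)) = Rational(-467086401976449, 4126622027)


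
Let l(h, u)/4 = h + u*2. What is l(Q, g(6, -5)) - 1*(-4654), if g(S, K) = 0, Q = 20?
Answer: 4734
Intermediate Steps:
l(h, u) = 4*h + 8*u (l(h, u) = 4*(h + u*2) = 4*(h + 2*u) = 4*h + 8*u)
l(Q, g(6, -5)) - 1*(-4654) = (4*20 + 8*0) - 1*(-4654) = (80 + 0) + 4654 = 80 + 4654 = 4734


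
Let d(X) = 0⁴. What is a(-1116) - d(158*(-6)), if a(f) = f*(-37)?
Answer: 41292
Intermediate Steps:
d(X) = 0
a(f) = -37*f
a(-1116) - d(158*(-6)) = -37*(-1116) - 1*0 = 41292 + 0 = 41292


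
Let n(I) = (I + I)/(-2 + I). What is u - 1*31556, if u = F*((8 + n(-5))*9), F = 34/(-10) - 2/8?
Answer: -2230601/70 ≈ -31866.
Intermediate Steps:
n(I) = 2*I/(-2 + I) (n(I) = (2*I)/(-2 + I) = 2*I/(-2 + I))
F = -73/20 (F = 34*(-⅒) - 2*⅛ = -17/5 - ¼ = -73/20 ≈ -3.6500)
u = -21681/70 (u = -73*(8 + 2*(-5)/(-2 - 5))*9/20 = -73*(8 + 2*(-5)/(-7))*9/20 = -73*(8 + 2*(-5)*(-⅐))*9/20 = -73*(8 + 10/7)*9/20 = -2409*9/70 = -73/20*594/7 = -21681/70 ≈ -309.73)
u - 1*31556 = -21681/70 - 1*31556 = -21681/70 - 31556 = -2230601/70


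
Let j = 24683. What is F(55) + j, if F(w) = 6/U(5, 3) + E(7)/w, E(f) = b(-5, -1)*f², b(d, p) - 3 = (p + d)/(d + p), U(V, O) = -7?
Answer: 9503997/385 ≈ 24686.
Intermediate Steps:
b(d, p) = 4 (b(d, p) = 3 + (p + d)/(d + p) = 3 + (d + p)/(d + p) = 3 + 1 = 4)
E(f) = 4*f²
F(w) = -6/7 + 196/w (F(w) = 6/(-7) + (4*7²)/w = 6*(-⅐) + (4*49)/w = -6/7 + 196/w)
F(55) + j = (-6/7 + 196/55) + 24683 = 1042/385 + 24683 = 9503997/385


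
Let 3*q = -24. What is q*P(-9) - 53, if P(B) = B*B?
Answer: -701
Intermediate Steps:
P(B) = B²
q = -8 (q = (⅓)*(-24) = -8)
q*P(-9) - 53 = -8*(-9)² - 53 = -8*81 - 53 = -648 - 53 = -701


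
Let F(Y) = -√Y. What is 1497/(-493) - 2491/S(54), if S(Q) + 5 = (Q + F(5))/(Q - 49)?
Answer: -179320627/412148 - 12455*√5/836 ≈ -468.40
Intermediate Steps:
S(Q) = -5 + (Q - √5)/(-49 + Q) (S(Q) = -5 + (Q - √5)/(Q - 49) = -5 + (Q - √5)/(-49 + Q))
1497/(-493) - 2491/S(54) = 1497/(-493) - 2491*(-49 + 54)/(245 - √5 - 4*54) = 1497*(-1/493) - 2491*5/(245 - √5 - 216) = -1497/493 - 2491*5/(29 - √5) = -1497/493 - 2491/(29/5 - √5/5)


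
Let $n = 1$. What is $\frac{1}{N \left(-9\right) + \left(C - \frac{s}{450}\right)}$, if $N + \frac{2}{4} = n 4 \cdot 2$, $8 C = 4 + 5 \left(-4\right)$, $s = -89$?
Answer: $- \frac{225}{15593} \approx -0.01443$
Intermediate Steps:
$C = -2$ ($C = \frac{4 + 5 \left(-4\right)}{8} = \frac{4 - 20}{8} = \frac{1}{8} \left(-16\right) = -2$)
$N = \frac{15}{2}$ ($N = - \frac{1}{2} + 1 \cdot 4 \cdot 2 = - \frac{1}{2} + 4 \cdot 2 = - \frac{1}{2} + 8 = \frac{15}{2} \approx 7.5$)
$\frac{1}{N \left(-9\right) + \left(C - \frac{s}{450}\right)} = \frac{1}{\frac{15}{2} \left(-9\right) - \left(2 - \frac{89}{450}\right)} = \frac{1}{- \frac{135}{2} - \left(2 - \frac{89}{450}\right)} = \frac{1}{- \frac{135}{2} - \frac{811}{450}} = \frac{1}{- \frac{15593}{225}} = - \frac{225}{15593}$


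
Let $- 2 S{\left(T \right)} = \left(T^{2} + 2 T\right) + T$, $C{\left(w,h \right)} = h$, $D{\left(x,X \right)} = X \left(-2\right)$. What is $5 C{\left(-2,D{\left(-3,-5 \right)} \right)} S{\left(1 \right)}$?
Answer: $-100$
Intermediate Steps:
$D{\left(x,X \right)} = - 2 X$
$S{\left(T \right)} = - \frac{3 T}{2} - \frac{T^{2}}{2}$ ($S{\left(T \right)} = - \frac{\left(T^{2} + 2 T\right) + T}{2} = - \frac{T^{2} + 3 T}{2} = - \frac{3 T}{2} - \frac{T^{2}}{2}$)
$5 C{\left(-2,D{\left(-3,-5 \right)} \right)} S{\left(1 \right)} = 5 \left(\left(-2\right) \left(-5\right)\right) \left(\left(- \frac{1}{2}\right) 1 \left(3 + 1\right)\right) = 5 \cdot 10 \left(\left(- \frac{1}{2}\right) 1 \cdot 4\right) = 50 \left(-2\right) = -100$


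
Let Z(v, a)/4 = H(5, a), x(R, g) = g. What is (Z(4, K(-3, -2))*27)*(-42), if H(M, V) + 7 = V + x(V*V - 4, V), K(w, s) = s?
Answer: 49896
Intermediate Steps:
H(M, V) = -7 + 2*V (H(M, V) = -7 + (V + V) = -7 + 2*V)
Z(v, a) = -28 + 8*a (Z(v, a) = 4*(-7 + 2*a) = -28 + 8*a)
(Z(4, K(-3, -2))*27)*(-42) = ((-28 + 8*(-2))*27)*(-42) = ((-28 - 16)*27)*(-42) = -44*27*(-42) = -1188*(-42) = 49896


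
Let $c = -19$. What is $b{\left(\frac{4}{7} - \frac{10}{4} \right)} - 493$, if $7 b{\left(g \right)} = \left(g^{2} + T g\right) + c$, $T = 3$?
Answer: $- \frac{680525}{1372} \approx -496.01$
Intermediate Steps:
$b{\left(g \right)} = - \frac{19}{7} + \frac{g^{2}}{7} + \frac{3 g}{7}$ ($b{\left(g \right)} = \frac{\left(g^{2} + 3 g\right) - 19}{7} = \frac{-19 + g^{2} + 3 g}{7} = - \frac{19}{7} + \frac{g^{2}}{7} + \frac{3 g}{7}$)
$b{\left(\frac{4}{7} - \frac{10}{4} \right)} - 493 = \left(- \frac{19}{7} + \frac{\left(\frac{4}{7} - \frac{10}{4}\right)^{2}}{7} + \frac{3 \left(\frac{4}{7} - \frac{10}{4}\right)}{7}\right) - 493 = \left(- \frac{19}{7} + \frac{\left(4 \cdot \frac{1}{7} - \frac{5}{2}\right)^{2}}{7} + \frac{3 \left(4 \cdot \frac{1}{7} - \frac{5}{2}\right)}{7}\right) - 493 = \left(- \frac{19}{7} + \frac{\left(\frac{4}{7} - \frac{5}{2}\right)^{2}}{7} + \frac{3 \left(\frac{4}{7} - \frac{5}{2}\right)}{7}\right) - 493 = \left(- \frac{19}{7} + \frac{\left(- \frac{27}{14}\right)^{2}}{7} + \frac{3}{7} \left(- \frac{27}{14}\right)\right) - 493 = \left(- \frac{19}{7} + \frac{1}{7} \cdot \frac{729}{196} - \frac{81}{98}\right) - 493 = \left(- \frac{19}{7} + \frac{729}{1372} - \frac{81}{98}\right) - 493 = - \frac{4129}{1372} - 493 = - \frac{680525}{1372}$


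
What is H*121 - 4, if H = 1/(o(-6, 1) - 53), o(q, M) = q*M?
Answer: -357/59 ≈ -6.0508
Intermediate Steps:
o(q, M) = M*q
H = -1/59 (H = 1/(1*(-6) - 53) = 1/(-6 - 53) = 1/(-59) = -1/59 ≈ -0.016949)
H*121 - 4 = -1/59*121 - 4 = -121/59 - 4 = -357/59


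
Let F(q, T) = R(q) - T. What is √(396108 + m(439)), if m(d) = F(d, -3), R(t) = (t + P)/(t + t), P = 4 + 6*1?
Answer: √305356026346/878 ≈ 629.37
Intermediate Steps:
P = 10 (P = 4 + 6 = 10)
R(t) = (10 + t)/(2*t) (R(t) = (t + 10)/(t + t) = (10 + t)/((2*t)) = (10 + t)*(1/(2*t)) = (10 + t)/(2*t))
F(q, T) = -T + (10 + q)/(2*q) (F(q, T) = (10 + q)/(2*q) - T = -T + (10 + q)/(2*q))
m(d) = 7/2 + 5/d (m(d) = ½ - 1*(-3) + 5/d = ½ + 3 + 5/d = 7/2 + 5/d)
√(396108 + m(439)) = √(396108 + (7/2 + 5/439)) = √(396108 + 3083/878) = √(347785907/878) = √305356026346/878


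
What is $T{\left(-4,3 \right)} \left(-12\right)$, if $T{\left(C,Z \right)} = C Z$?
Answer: $144$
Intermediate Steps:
$T{\left(-4,3 \right)} \left(-12\right) = \left(-4\right) 3 \left(-12\right) = \left(-12\right) \left(-12\right) = 144$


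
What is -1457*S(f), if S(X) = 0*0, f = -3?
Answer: 0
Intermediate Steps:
S(X) = 0
-1457*S(f) = -1457*0 = 0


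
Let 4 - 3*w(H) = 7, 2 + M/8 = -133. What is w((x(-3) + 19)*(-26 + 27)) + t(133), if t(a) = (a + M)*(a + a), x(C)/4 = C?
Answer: -251903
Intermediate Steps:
M = -1080 (M = -16 + 8*(-133) = -16 - 1064 = -1080)
x(C) = 4*C
w(H) = -1 (w(H) = 4/3 - 1/3*7 = 4/3 - 7/3 = -1)
t(a) = 2*a*(-1080 + a) (t(a) = (a - 1080)*(a + a) = (-1080 + a)*(2*a) = 2*a*(-1080 + a))
w((x(-3) + 19)*(-26 + 27)) + t(133) = -1 + 2*133*(-1080 + 133) = -1 + 2*133*(-947) = -1 - 251902 = -251903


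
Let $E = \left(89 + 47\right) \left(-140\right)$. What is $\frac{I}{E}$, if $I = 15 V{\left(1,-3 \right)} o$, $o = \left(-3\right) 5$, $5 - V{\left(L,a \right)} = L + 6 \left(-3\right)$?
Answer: $\frac{495}{1904} \approx 0.25998$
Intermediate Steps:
$V{\left(L,a \right)} = 23 - L$ ($V{\left(L,a \right)} = 5 - \left(L + 6 \left(-3\right)\right) = 5 - \left(L - 18\right) = 5 - \left(-18 + L\right) = 23 - L$)
$E = -19040$ ($E = 136 \left(-140\right) = -19040$)
$o = -15$
$I = -4950$ ($I = 15 \left(23 - 1\right) \left(-15\right) = 15 \cdot 22 \left(-15\right) = 330 \left(-15\right) = -4950$)
$\frac{I}{E} = - \frac{4950}{-19040} = \left(-4950\right) \left(- \frac{1}{19040}\right) = \frac{495}{1904}$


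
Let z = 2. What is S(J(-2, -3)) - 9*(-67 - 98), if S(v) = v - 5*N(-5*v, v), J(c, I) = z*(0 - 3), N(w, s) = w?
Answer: 1329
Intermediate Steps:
J(c, I) = -6 (J(c, I) = 2*(0 - 3) = 2*(-3) = -6)
S(v) = 26*v (S(v) = v - (-25)*v = v + 25*v = 26*v)
S(J(-2, -3)) - 9*(-67 - 98) = 26*(-6) - 9*(-67 - 98) = -156 - 9*(-165) = -156 + 1485 = 1329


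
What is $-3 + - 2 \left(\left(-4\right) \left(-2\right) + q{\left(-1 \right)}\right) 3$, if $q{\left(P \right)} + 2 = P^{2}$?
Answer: $-45$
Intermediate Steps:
$q{\left(P \right)} = -2 + P^{2}$
$-3 + - 2 \left(\left(-4\right) \left(-2\right) + q{\left(-1 \right)}\right) 3 = -3 + - 2 \left(\left(-4\right) \left(-2\right) - \left(2 - \left(-1\right)^{2}\right)\right) 3 = -3 + - 2 \left(8 + \left(-2 + 1\right)\right) 3 = -3 + - 2 \left(8 - 1\right) 3 = -3 + \left(-2\right) 7 \cdot 3 = -3 - 42 = -45$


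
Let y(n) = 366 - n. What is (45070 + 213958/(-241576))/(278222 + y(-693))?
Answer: 5443808181/33733793428 ≈ 0.16138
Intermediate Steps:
(45070 + 213958/(-241576))/(278222 + y(-693)) = (45070 + 213958/(-241576))/(278222 + (366 - 1*(-693))) = (45070 + 213958*(-1/241576))/(278222 + (366 + 693)) = (45070 - 106979/120788)/(278222 + 1059) = (5443808181/120788)/279281 = (5443808181/120788)*(1/279281) = 5443808181/33733793428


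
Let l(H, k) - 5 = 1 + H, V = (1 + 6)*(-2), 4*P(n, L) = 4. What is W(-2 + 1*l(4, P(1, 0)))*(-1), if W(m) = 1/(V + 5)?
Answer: 1/9 ≈ 0.11111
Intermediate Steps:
P(n, L) = 1 (P(n, L) = (1/4)*4 = 1)
V = -14 (V = 7*(-2) = -14)
l(H, k) = 6 + H (l(H, k) = 5 + (1 + H) = 6 + H)
W(m) = -1/9 (W(m) = 1/(-14 + 5) = 1/(-9) = -1/9)
W(-2 + 1*l(4, P(1, 0)))*(-1) = -1/9*(-1) = 1/9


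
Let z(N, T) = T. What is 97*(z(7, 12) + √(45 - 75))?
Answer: 1164 + 97*I*√30 ≈ 1164.0 + 531.29*I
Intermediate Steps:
97*(z(7, 12) + √(45 - 75)) = 97*(12 + √(45 - 75)) = 97*(12 + √(-30)) = 97*(12 + I*√30) = 1164 + 97*I*√30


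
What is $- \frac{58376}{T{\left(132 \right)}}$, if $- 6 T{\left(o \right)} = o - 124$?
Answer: $43782$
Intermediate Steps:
$T{\left(o \right)} = \frac{62}{3} - \frac{o}{6}$ ($T{\left(o \right)} = - \frac{o - 124}{6} = - \frac{-124 + o}{6} = \frac{62}{3} - \frac{o}{6}$)
$- \frac{58376}{T{\left(132 \right)}} = - \frac{58376}{\frac{62}{3} - 22} = - \frac{58376}{- \frac{4}{3}} = \left(-58376\right) \left(- \frac{3}{4}\right) = 43782$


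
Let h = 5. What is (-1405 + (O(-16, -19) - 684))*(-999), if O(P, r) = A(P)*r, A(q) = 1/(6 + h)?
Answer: 22975002/11 ≈ 2.0886e+6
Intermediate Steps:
A(q) = 1/11 (A(q) = 1/(6 + 5) = 1/11)
O(P, r) = r/11
(-1405 + (O(-16, -19) - 684))*(-999) = (-1405 + ((1/11)*(-19) - 684))*(-999) = (-1405 + (-19/11 - 684))*(-999) = (-1405 - 7543/11)*(-999) = -22998/11*(-999) = 22975002/11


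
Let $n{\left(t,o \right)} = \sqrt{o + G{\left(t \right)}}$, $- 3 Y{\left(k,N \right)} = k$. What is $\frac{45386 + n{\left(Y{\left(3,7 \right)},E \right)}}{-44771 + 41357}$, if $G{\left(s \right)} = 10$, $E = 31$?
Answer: $- \frac{22693}{1707} - \frac{\sqrt{41}}{3414} \approx -13.296$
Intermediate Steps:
$Y{\left(k,N \right)} = - \frac{k}{3}$
$n{\left(t,o \right)} = \sqrt{10 + o}$ ($n{\left(t,o \right)} = \sqrt{o + 10} = \sqrt{10 + o}$)
$\frac{45386 + n{\left(Y{\left(3,7 \right)},E \right)}}{-44771 + 41357} = \frac{45386 + \sqrt{10 + 31}}{-44771 + 41357} = \frac{45386 + \sqrt{41}}{-3414} = \left(45386 + \sqrt{41}\right) \left(- \frac{1}{3414}\right) = - \frac{22693}{1707} - \frac{\sqrt{41}}{3414}$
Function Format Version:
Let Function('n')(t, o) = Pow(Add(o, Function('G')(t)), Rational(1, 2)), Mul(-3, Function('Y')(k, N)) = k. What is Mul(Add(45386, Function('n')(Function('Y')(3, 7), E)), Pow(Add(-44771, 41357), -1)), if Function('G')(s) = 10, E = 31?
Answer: Add(Rational(-22693, 1707), Mul(Rational(-1, 3414), Pow(41, Rational(1, 2)))) ≈ -13.296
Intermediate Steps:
Function('Y')(k, N) = Mul(Rational(-1, 3), k)
Function('n')(t, o) = Pow(Add(10, o), Rational(1, 2)) (Function('n')(t, o) = Pow(Add(o, 10), Rational(1, 2)) = Pow(Add(10, o), Rational(1, 2)))
Mul(Add(45386, Function('n')(Function('Y')(3, 7), E)), Pow(Add(-44771, 41357), -1)) = Mul(Add(45386, Pow(Add(10, 31), Rational(1, 2))), Pow(Add(-44771, 41357), -1)) = Mul(Add(45386, Pow(41, Rational(1, 2))), Pow(-3414, -1)) = Mul(Add(45386, Pow(41, Rational(1, 2))), Rational(-1, 3414)) = Add(Rational(-22693, 1707), Mul(Rational(-1, 3414), Pow(41, Rational(1, 2))))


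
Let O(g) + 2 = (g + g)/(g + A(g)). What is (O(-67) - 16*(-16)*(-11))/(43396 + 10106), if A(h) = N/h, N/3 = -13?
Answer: -6265561/119041950 ≈ -0.052633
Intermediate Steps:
N = -39 (N = 3*(-13) = -39)
A(h) = -39/h
O(g) = -2 + 2*g/(g - 39/g) (O(g) = -2 + (g + g)/(g - 39/g) = -2 + (2*g)/(g - 39/g) = -2 + 2*g/(g - 39/g))
(O(-67) - 16*(-16)*(-11))/(43396 + 10106) = (78/(-39 + (-67)**2) - 16*(-16)*(-11))/(43396 + 10106) = (78/(-39 + 4489) + 256*(-11))/53502 = (78/4450 - 2816)*(1/53502) = (78*(1/4450) - 2816)*(1/53502) = (39/2225 - 2816)*(1/53502) = -6265561/2225*1/53502 = -6265561/119041950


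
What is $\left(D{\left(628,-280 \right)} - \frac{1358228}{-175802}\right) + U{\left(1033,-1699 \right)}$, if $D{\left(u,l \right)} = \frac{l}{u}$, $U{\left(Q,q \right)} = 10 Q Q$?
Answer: $\frac{147263259064558}{13800457} \approx 1.0671 \cdot 10^{7}$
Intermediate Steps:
$U{\left(Q,q \right)} = 10 Q^{2}$
$\left(D{\left(628,-280 \right)} - \frac{1358228}{-175802}\right) + U{\left(1033,-1699 \right)} = \left(- \frac{280}{628} - \frac{1358228}{-175802}\right) + 10 \cdot 1033^{2} = \left(\left(-280\right) \frac{1}{628} - - \frac{679114}{87901}\right) + 10 \cdot 1067089 = \left(- \frac{70}{157} + \frac{679114}{87901}\right) + 10670890 = \frac{100467828}{13800457} + 10670890 = \frac{147263259064558}{13800457}$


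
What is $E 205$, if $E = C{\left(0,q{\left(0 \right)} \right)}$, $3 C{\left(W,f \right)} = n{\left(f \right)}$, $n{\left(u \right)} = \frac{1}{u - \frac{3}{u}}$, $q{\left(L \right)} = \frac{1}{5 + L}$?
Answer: $- \frac{1025}{222} \approx -4.6171$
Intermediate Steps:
$C{\left(W,f \right)} = \frac{f}{3 \left(-3 + f^{2}\right)}$ ($C{\left(W,f \right)} = \frac{f \frac{1}{-3 + f^{2}}}{3} = \frac{f}{3 \left(-3 + f^{2}\right)}$)
$E = - \frac{5}{222}$ ($E = \frac{1}{3 \left(5 + 0\right) \left(-3 + \left(\frac{1}{5 + 0}\right)^{2}\right)} = \frac{1}{3 \cdot 5 \left(-3 + \left(\frac{1}{5}\right)^{2}\right)} = \frac{1}{3} \cdot \frac{1}{5} \frac{1}{-3 + \left(\frac{1}{5}\right)^{2}} = \frac{1}{3} \cdot \frac{1}{5} \frac{1}{-3 + \frac{1}{25}} = \frac{1}{3} \cdot \frac{1}{5} \frac{1}{- \frac{74}{25}} = \frac{1}{3} \cdot \frac{1}{5} \left(- \frac{25}{74}\right) = - \frac{5}{222} \approx -0.022523$)
$E 205 = \left(- \frac{5}{222}\right) 205 = - \frac{1025}{222}$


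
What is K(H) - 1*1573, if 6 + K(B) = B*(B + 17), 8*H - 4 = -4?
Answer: -1579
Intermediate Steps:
H = 0 (H = ½ + (⅛)*(-4) = ½ - ½ = 0)
K(B) = -6 + B*(17 + B) (K(B) = -6 + B*(B + 17) = -6 + B*(17 + B))
K(H) - 1*1573 = (-6 + 0² + 17*0) - 1*1573 = (-6 + 0 + 0) - 1573 = -6 - 1573 = -1579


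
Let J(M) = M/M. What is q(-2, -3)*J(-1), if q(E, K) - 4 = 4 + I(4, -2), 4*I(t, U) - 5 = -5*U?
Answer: 47/4 ≈ 11.750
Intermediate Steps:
J(M) = 1
I(t, U) = 5/4 - 5*U/4 (I(t, U) = 5/4 + (-5*U)/4 = 5/4 - 5*U/4)
q(E, K) = 47/4 (q(E, K) = 4 + (4 + (5/4 - 5/4*(-2))) = 4 + (4 + (5/4 + 5/2)) = 4 + (4 + 15/4) = 4 + 31/4 = 47/4)
q(-2, -3)*J(-1) = (47/4)*1 = 47/4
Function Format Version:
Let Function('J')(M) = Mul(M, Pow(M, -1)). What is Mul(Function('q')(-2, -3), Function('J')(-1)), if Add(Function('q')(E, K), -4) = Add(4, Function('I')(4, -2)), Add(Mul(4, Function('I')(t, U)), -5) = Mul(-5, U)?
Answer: Rational(47, 4) ≈ 11.750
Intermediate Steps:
Function('J')(M) = 1
Function('I')(t, U) = Add(Rational(5, 4), Mul(Rational(-5, 4), U)) (Function('I')(t, U) = Add(Rational(5, 4), Mul(Rational(1, 4), Mul(-5, U))) = Add(Rational(5, 4), Mul(Rational(-5, 4), U)))
Function('q')(E, K) = Rational(47, 4) (Function('q')(E, K) = Add(4, Add(4, Add(Rational(5, 4), Mul(Rational(-5, 4), -2)))) = Add(4, Add(4, Add(Rational(5, 4), Rational(5, 2)))) = Add(4, Add(4, Rational(15, 4))) = Add(4, Rational(31, 4)) = Rational(47, 4))
Mul(Function('q')(-2, -3), Function('J')(-1)) = Mul(Rational(47, 4), 1) = Rational(47, 4)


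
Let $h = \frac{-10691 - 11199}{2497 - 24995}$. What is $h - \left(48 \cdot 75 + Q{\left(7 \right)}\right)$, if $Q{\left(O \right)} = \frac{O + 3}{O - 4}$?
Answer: $- \frac{121568855}{33747} \approx -3602.4$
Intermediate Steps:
$Q{\left(O \right)} = \frac{3 + O}{-4 + O}$
$h = \frac{10945}{11249}$ ($h = - \frac{21890}{-22498} = \left(-21890\right) \left(- \frac{1}{22498}\right) = \frac{10945}{11249} \approx 0.97298$)
$h - \left(48 \cdot 75 + Q{\left(7 \right)}\right) = \frac{10945}{11249} - \left(48 \cdot 75 + \frac{3 + 7}{-4 + 7}\right) = \frac{10945}{11249} - \left(3600 + \frac{1}{3} \cdot 10\right) = \frac{10945}{11249} - \left(3600 + \frac{10}{3}\right) = \frac{10945}{11249} - \frac{10810}{3} = - \frac{121568855}{33747}$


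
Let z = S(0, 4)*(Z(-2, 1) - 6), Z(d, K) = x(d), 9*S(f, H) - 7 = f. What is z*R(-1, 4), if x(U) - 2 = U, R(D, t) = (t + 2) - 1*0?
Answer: -28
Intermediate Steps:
S(f, H) = 7/9 + f/9
R(D, t) = 2 + t (R(D, t) = (2 + t) + 0 = 2 + t)
x(U) = 2 + U
Z(d, K) = 2 + d
z = -14/3 (z = (7/9 + (1/9)*0)*((2 - 2) - 6) = (7/9 + 0)*(0 - 6) = (7/9)*(-6) = -14/3 ≈ -4.6667)
z*R(-1, 4) = -14*(2 + 4)/3 = -14/3*6 = -28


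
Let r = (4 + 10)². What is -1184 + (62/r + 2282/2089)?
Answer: -242102453/204722 ≈ -1182.6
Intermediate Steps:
r = 196 (r = 14² = 196)
-1184 + (62/r + 2282/2089) = -1184 + (62/196 + 2282/2089) = -1184 + (62*(1/196) + 2282*(1/2089)) = -1184 + (31/98 + 2282/2089) = -1184 + 288395/204722 = -242102453/204722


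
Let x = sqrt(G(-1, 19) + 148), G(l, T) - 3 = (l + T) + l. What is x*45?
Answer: 90*sqrt(42) ≈ 583.27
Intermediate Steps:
G(l, T) = 3 + T + 2*l (G(l, T) = 3 + ((l + T) + l) = 3 + ((T + l) + l) = 3 + (T + 2*l) = 3 + T + 2*l)
x = 2*sqrt(42) (x = sqrt((3 + 19 + 2*(-1)) + 148) = sqrt((3 + 19 - 2) + 148) = sqrt(20 + 148) = sqrt(168) = 2*sqrt(42) ≈ 12.961)
x*45 = (2*sqrt(42))*45 = 90*sqrt(42)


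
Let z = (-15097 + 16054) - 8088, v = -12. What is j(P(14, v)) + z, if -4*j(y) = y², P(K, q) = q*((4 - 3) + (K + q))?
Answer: -7455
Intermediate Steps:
P(K, q) = q*(1 + K + q) (P(K, q) = q*(1 + (K + q)) = q*(1 + K + q))
j(y) = -y²/4
z = -7131 (z = 957 - 8088 = -7131)
j(P(14, v)) + z = -144*(1 + 14 - 12)²/4 - 7131 = -(-12*3)²/4 - 7131 = -¼*(-36)² - 7131 = -¼*1296 - 7131 = -324 - 7131 = -7455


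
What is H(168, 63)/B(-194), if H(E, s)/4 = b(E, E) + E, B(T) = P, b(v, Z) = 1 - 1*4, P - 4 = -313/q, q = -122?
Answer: 26840/267 ≈ 100.52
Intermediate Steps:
P = 801/122 (P = 4 - 313/(-122) = 4 - 313*(-1/122) = 4 + 313/122 = 801/122 ≈ 6.5656)
b(v, Z) = -3 (b(v, Z) = 1 - 4 = -3)
B(T) = 801/122
H(E, s) = -12 + 4*E (H(E, s) = 4*(-3 + E) = -12 + 4*E)
H(168, 63)/B(-194) = (-12 + 4*168)/(801/122) = (-12 + 672)*(122/801) = 660*(122/801) = 26840/267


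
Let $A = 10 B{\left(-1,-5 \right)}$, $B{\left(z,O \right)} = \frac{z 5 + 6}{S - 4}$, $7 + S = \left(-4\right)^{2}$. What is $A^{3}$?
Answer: $8$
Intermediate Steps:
$S = 9$ ($S = -7 + \left(-4\right)^{2} = -7 + 16 = 9$)
$B{\left(z,O \right)} = \frac{6}{5} + z$ ($B{\left(z,O \right)} = \frac{z 5 + 6}{9 - 4} = \frac{5 z + 6}{5} = \left(6 + 5 z\right) \frac{1}{5} = \frac{6}{5} + z$)
$A = 2$ ($A = 10 \left(\frac{6}{5} - 1\right) = 10 \cdot \frac{1}{5} = 2$)
$A^{3} = 2^{3} = 8$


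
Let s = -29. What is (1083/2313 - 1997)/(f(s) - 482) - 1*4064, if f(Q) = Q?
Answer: -1599599458/393981 ≈ -4060.1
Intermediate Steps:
(1083/2313 - 1997)/(f(s) - 482) - 1*4064 = (1083/2313 - 1997)/(-29 - 482) - 1*4064 = (1083*(1/2313) - 1997)/(-511) - 4064 = (361/771 - 1997)*(-1/511) - 4064 = -1539326/771*(-1/511) - 4064 = 1539326/393981 - 4064 = -1599599458/393981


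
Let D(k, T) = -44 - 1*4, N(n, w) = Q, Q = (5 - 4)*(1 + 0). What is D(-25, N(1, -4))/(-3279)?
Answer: 16/1093 ≈ 0.014639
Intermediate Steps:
Q = 1 (Q = 1*1 = 1)
N(n, w) = 1
D(k, T) = -48 (D(k, T) = -44 - 4 = -48)
D(-25, N(1, -4))/(-3279) = -48/(-3279) = -48*(-1/3279) = 16/1093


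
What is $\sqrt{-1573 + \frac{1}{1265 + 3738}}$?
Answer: $\frac{i \sqrt{39372199154}}{5003} \approx 39.661 i$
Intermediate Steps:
$\sqrt{-1573 + \frac{1}{1265 + 3738}} = \sqrt{-1573 + \frac{1}{5003}} = \sqrt{- \frac{7869718}{5003}} = \frac{i \sqrt{39372199154}}{5003}$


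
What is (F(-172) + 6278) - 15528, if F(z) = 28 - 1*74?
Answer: -9296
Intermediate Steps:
F(z) = -46 (F(z) = 28 - 74 = -46)
(F(-172) + 6278) - 15528 = (-46 + 6278) - 15528 = 6232 - 15528 = -9296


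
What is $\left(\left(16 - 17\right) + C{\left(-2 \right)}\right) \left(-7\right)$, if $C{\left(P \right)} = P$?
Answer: $21$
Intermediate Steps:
$\left(\left(16 - 17\right) + C{\left(-2 \right)}\right) \left(-7\right) = \left(\left(16 - 17\right) - 2\right) \left(-7\right) = \left(-1 - 2\right) \left(-7\right) = \left(-3\right) \left(-7\right) = 21$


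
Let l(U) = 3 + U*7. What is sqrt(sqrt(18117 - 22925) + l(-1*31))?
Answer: sqrt(-214 + 2*I*sqrt(1202)) ≈ 2.3402 + 14.815*I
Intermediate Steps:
l(U) = 3 + 7*U
sqrt(sqrt(18117 - 22925) + l(-1*31)) = sqrt(sqrt(18117 - 22925) + (3 + 7*(-1*31))) = sqrt(sqrt(-4808) + (3 + 7*(-31))) = sqrt(2*I*sqrt(1202) + (3 - 217)) = sqrt(2*I*sqrt(1202) - 214) = sqrt(-214 + 2*I*sqrt(1202))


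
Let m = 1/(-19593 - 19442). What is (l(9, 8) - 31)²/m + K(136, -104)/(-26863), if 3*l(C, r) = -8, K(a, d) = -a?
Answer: -10696740086981/241767 ≈ -4.4244e+7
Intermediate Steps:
l(C, r) = -8/3 (l(C, r) = (⅓)*(-8) = -8/3)
m = -1/39035 (m = 1/(-39035) = -1/39035 ≈ -2.5618e-5)
(l(9, 8) - 31)²/m + K(136, -104)/(-26863) = (-8/3 - 31)²/(-1/39035) - 1*136/(-26863) = (-101/3)²*(-39035) - 136*(-1/26863) = (10201/9)*(-39035) + 136/26863 = -398196035/9 + 136/26863 = -10696740086981/241767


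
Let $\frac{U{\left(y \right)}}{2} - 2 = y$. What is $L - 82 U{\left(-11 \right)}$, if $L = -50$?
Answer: $1426$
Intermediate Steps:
$U{\left(y \right)} = 4 + 2 y$
$L - 82 U{\left(-11 \right)} = -50 - 82 \left(4 + 2 \left(-11\right)\right) = -50 - 82 \left(4 - 22\right) = -50 - -1476 = -50 + 1476 = 1426$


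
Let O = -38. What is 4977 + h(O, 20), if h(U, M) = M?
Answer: 4997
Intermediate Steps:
4977 + h(O, 20) = 4977 + 20 = 4997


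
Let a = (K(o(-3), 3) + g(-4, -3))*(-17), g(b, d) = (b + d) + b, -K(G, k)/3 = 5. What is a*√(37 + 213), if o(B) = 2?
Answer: 2210*√10 ≈ 6988.6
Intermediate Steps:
K(G, k) = -15 (K(G, k) = -3*5 = -15)
g(b, d) = d + 2*b
a = 442 (a = (-15 + (-3 + 2*(-4)))*(-17) = (-15 + (-3 - 8))*(-17) = (-15 - 11)*(-17) = -26*(-17) = 442)
a*√(37 + 213) = 442*√(37 + 213) = 442*√250 = 442*(5*√10) = 2210*√10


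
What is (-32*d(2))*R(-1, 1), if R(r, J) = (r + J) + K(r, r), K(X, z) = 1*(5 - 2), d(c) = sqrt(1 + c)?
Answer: -96*sqrt(3) ≈ -166.28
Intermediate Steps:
K(X, z) = 3 (K(X, z) = 1*3 = 3)
R(r, J) = 3 + J + r (R(r, J) = (r + J) + 3 = (J + r) + 3 = 3 + J + r)
(-32*d(2))*R(-1, 1) = (-32*sqrt(1 + 2))*(3 + 1 - 1) = -32*sqrt(3)*3 = -96*sqrt(3)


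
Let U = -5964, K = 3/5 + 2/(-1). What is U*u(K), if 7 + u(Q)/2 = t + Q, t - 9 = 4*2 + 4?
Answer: -751464/5 ≈ -1.5029e+5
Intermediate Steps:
t = 21 (t = 9 + (4*2 + 4) = 9 + (8 + 4) = 9 + 12 = 21)
K = -7/5 (K = 3*(1/5) + 2*(-1) = 3/5 - 2 = -7/5 ≈ -1.4000)
u(Q) = 28 + 2*Q (u(Q) = -14 + 2*(21 + Q) = -14 + (42 + 2*Q) = 28 + 2*Q)
U*u(K) = -5964*(28 + 2*(-7/5)) = -5964*(28 - 14/5) = -5964*126/5 = -751464/5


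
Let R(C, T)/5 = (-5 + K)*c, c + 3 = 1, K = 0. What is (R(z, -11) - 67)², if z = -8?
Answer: 289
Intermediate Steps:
c = -2 (c = -3 + 1 = -2)
R(C, T) = 50 (R(C, T) = 5*((-5 + 0)*(-2)) = 5*(-5*(-2)) = 5*10 = 50)
(R(z, -11) - 67)² = (50 - 67)² = (-17)² = 289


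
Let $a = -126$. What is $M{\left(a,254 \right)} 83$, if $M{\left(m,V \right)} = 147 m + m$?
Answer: $-1547784$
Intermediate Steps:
$M{\left(m,V \right)} = 148 m$
$M{\left(a,254 \right)} 83 = 148 \left(-126\right) 83 = \left(-18648\right) 83 = -1547784$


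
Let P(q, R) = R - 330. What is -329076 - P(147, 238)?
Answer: -328984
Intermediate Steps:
P(q, R) = -330 + R
-329076 - P(147, 238) = -329076 - (-330 + 238) = -329076 - 1*(-92) = -329076 + 92 = -328984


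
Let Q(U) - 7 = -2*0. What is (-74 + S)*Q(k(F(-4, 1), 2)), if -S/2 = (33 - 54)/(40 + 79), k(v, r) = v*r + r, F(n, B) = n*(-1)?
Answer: -8764/17 ≈ -515.53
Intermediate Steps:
F(n, B) = -n
k(v, r) = r + r*v (k(v, r) = r*v + r = r + r*v)
Q(U) = 7 (Q(U) = 7 - 2*0 = 7 + 0 = 7)
S = 6/17 (S = -2*(33 - 54)/(40 + 79) = -(-42)/119 = -2*(-3/17) = 6/17 ≈ 0.35294)
(-74 + S)*Q(k(F(-4, 1), 2)) = (-74 + 6/17)*7 = -1252/17*7 = -8764/17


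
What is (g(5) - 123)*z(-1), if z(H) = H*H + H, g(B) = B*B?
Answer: 0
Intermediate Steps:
g(B) = B**2
z(H) = H + H**2 (z(H) = H**2 + H = H + H**2)
(g(5) - 123)*z(-1) = (5**2 - 123)*(-(1 - 1)) = (25 - 123)*(-1*0) = -98*0 = 0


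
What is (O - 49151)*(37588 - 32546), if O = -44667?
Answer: -473030356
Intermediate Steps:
(O - 49151)*(37588 - 32546) = (-44667 - 49151)*(37588 - 32546) = -93818*5042 = -473030356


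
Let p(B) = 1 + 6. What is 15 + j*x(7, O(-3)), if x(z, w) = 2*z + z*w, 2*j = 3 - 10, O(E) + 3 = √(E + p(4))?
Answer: -19/2 ≈ -9.5000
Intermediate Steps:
p(B) = 7
O(E) = -3 + √(7 + E) (O(E) = -3 + √(E + 7) = -3 + √(7 + E))
j = -7/2 (j = (3 - 10)/2 = (½)*(-7) = -7/2 ≈ -3.5000)
x(z, w) = 2*z + w*z
15 + j*x(7, O(-3)) = 15 - 49*(2 + (-3 + √(7 - 3)))/2 = 15 - 49*(2 + (-3 + √4))/2 = 15 - 49*(2 + (-3 + 2))/2 = 15 - 49*(2 - 1)/2 = 15 - 49/2 = -19/2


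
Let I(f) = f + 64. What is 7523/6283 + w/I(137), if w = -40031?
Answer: -250002650/1262883 ≈ -197.96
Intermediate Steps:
I(f) = 64 + f
7523/6283 + w/I(137) = 7523/6283 - 40031/(64 + 137) = 7523*(1/6283) - 40031/201 = 7523/6283 - 40031*1/201 = 7523/6283 - 40031/201 = -250002650/1262883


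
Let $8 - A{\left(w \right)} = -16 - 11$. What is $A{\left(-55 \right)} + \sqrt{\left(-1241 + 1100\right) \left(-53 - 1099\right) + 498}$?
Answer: $35 + \sqrt{162930} \approx 438.65$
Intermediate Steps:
$A{\left(w \right)} = 35$ ($A{\left(w \right)} = 8 - \left(-16 - 11\right) = 8 - -27 = 8 + 27 = 35$)
$A{\left(-55 \right)} + \sqrt{\left(-1241 + 1100\right) \left(-53 - 1099\right) + 498} = 35 + \sqrt{\left(-1241 + 1100\right) \left(-53 - 1099\right) + 498} = 35 + \sqrt{\left(-141\right) \left(-1152\right) + 498} = 35 + \sqrt{162432 + 498} = 35 + \sqrt{162930}$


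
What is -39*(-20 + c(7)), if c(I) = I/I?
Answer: 741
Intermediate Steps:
c(I) = 1
-39*(-20 + c(7)) = -39*(-20 + 1) = -39*(-19) = 741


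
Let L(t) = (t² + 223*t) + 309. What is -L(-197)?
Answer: 4813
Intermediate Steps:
L(t) = 309 + t² + 223*t
-L(-197) = -(309 + (-197)² + 223*(-197)) = -(309 + 38809 - 43931) = -1*(-4813) = 4813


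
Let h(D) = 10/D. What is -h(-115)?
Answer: 2/23 ≈ 0.086957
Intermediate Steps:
-h(-115) = -10/(-115) = -10*(-1)/115 = -1*(-2/23) = 2/23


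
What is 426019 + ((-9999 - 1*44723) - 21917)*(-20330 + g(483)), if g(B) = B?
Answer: 1521480252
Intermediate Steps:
426019 + ((-9999 - 1*44723) - 21917)*(-20330 + g(483)) = 426019 + ((-9999 - 1*44723) - 21917)*(-20330 + 483) = 426019 + ((-9999 - 44723) - 21917)*(-19847) = 426019 + (-54722 - 21917)*(-19847) = 426019 - 76639*(-19847) = 426019 + 1521054233 = 1521480252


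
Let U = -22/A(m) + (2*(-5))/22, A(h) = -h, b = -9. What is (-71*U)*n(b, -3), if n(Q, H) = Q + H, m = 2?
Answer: 98832/11 ≈ 8984.7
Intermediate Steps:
n(Q, H) = H + Q
U = 116/11 (U = -22/((-1*2)) + (2*(-5))/22 = -22/(-2) - 10*1/22 = -22*(-½) - 5/11 = 11 - 5/11 = 116/11 ≈ 10.545)
(-71*U)*n(b, -3) = (-71*116/11)*(-3 - 9) = -8236/11*(-12) = 98832/11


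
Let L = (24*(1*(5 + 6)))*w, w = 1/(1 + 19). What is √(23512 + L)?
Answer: √588130/5 ≈ 153.38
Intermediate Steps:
w = 1/20 ≈ 0.050000
L = 66/5 (L = (24*(1*(5 + 6)))*(1/20) = (24*(1*11))*(1/20) = (24*11)*(1/20) = 264*(1/20) = 66/5 ≈ 13.200)
√(23512 + L) = √(23512 + 66/5) = √(117626/5) = √588130/5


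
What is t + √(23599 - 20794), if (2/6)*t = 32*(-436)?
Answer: -41856 + √2805 ≈ -41803.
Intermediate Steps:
t = -41856 (t = 3*(32*(-436)) = 3*(-13952) = -41856)
t + √(23599 - 20794) = -41856 + √(23599 - 20794) = -41856 + √2805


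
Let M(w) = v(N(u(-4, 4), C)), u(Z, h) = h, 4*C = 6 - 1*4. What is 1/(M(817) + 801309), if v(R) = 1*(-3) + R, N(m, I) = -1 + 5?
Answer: 1/801310 ≈ 1.2480e-6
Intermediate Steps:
C = 1/2 (C = (6 - 1*4)/4 = (6 - 4)/4 = (1/4)*2 = 1/2 ≈ 0.50000)
N(m, I) = 4
v(R) = -3 + R
M(w) = 1 (M(w) = -3 + 4 = 1)
1/(M(817) + 801309) = 1/(1 + 801309) = 1/801310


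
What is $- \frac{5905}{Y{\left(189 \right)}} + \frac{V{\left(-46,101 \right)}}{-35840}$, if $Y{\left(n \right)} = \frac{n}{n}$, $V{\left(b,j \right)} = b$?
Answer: $- \frac{105817577}{17920} \approx -5905.0$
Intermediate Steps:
$Y{\left(n \right)} = 1$
$- \frac{5905}{Y{\left(189 \right)}} + \frac{V{\left(-46,101 \right)}}{-35840} = - \frac{5905}{1} - \frac{46}{-35840} = \left(-5905\right) 1 - - \frac{23}{17920} = -5905 + \frac{23}{17920} = - \frac{105817577}{17920}$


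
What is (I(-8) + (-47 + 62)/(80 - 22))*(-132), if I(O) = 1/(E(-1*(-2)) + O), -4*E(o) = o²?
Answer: -1694/87 ≈ -19.471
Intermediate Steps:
E(o) = -o²/4
I(O) = 1/(-1 + O) (I(O) = 1/(-(-1*(-2))²/4 + O) = 1/(-¼*2² + O) = 1/(-¼*4 + O) = 1/(-1 + O))
(I(-8) + (-47 + 62)/(80 - 22))*(-132) = (1/(-1 - 8) + (-47 + 62)/(80 - 22))*(-132) = (1/(-9) + 15/58)*(-132) = (-⅑ + 15*(1/58))*(-132) = (-⅑ + 15/58)*(-132) = (77/522)*(-132) = -1694/87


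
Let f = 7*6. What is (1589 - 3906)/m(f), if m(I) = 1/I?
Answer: -97314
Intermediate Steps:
f = 42
(1589 - 3906)/m(f) = (1589 - 3906)/(1/42) = -2317/1/42 = -2317*42 = -97314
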